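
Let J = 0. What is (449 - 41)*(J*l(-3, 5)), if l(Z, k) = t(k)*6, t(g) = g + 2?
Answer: 0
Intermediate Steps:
t(g) = 2 + g
l(Z, k) = 12 + 6*k (l(Z, k) = (2 + k)*6 = 12 + 6*k)
(449 - 41)*(J*l(-3, 5)) = (449 - 41)*(0*(12 + 6*5)) = 408*(0*(12 + 30)) = 408*(0*42) = 408*0 = 0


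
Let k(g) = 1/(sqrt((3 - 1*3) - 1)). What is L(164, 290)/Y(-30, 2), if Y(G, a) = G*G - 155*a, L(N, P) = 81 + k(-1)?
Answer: 81/590 - I/590 ≈ 0.13729 - 0.0016949*I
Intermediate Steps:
k(g) = -I (k(g) = 1/(sqrt((3 - 3) - 1)) = 1/(sqrt(0 - 1)) = 1/(sqrt(-1)) = 1/I = -I)
L(N, P) = 81 - I
Y(G, a) = G**2 - 155*a
L(164, 290)/Y(-30, 2) = (81 - I)/((-30)**2 - 155*2) = (81 - I)/(900 - 310) = (81 - I)/590 = (81 - I)*(1/590) = 81/590 - I/590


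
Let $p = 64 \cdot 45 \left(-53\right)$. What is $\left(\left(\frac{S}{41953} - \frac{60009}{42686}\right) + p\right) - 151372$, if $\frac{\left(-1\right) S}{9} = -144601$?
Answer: $- \frac{544373405714099}{1790805758} \approx -3.0398 \cdot 10^{5}$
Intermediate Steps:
$S = 1301409$ ($S = \left(-9\right) \left(-144601\right) = 1301409$)
$p = -152640$ ($p = 2880 \left(-53\right) = -152640$)
$\left(\left(\frac{S}{41953} - \frac{60009}{42686}\right) + p\right) - 151372 = \left(\left(\frac{1301409}{41953} - \frac{60009}{42686}\right) - 152640\right) - 151372 = \left(\frac{53034386997}{1790805758} - 152640\right) - 151372 = - \frac{273295556514123}{1790805758} - 151372 = - \frac{544373405714099}{1790805758}$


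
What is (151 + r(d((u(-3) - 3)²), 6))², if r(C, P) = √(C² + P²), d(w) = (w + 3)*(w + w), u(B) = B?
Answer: 7907701 + 9060*√8761 ≈ 8.7557e+6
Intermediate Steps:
d(w) = 2*w*(3 + w) (d(w) = (3 + w)*(2*w) = 2*w*(3 + w))
(151 + r(d((u(-3) - 3)²), 6))² = (151 + √((2*(-3 - 3)²*(3 + (-3 - 3)²))² + 6²))² = (151 + √((2*(-6)²*(3 + (-6)²))² + 36))² = (151 + √((2*36*(3 + 36))² + 36))² = (151 + √((2*36*39)² + 36))² = (151 + √(2808² + 36))² = (151 + √(7884864 + 36))² = (151 + √7884900)² = (151 + 30*√8761)²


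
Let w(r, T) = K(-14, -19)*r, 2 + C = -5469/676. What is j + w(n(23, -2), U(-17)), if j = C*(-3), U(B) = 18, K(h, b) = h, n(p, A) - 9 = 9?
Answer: -149889/676 ≈ -221.73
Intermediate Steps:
n(p, A) = 18 (n(p, A) = 9 + 9 = 18)
C = -6821/676 (C = -2 - 5469/676 = -6821/676 ≈ -10.090)
j = 20463/676 (j = -6821/676*(-3) = 20463/676 ≈ 30.271)
w(r, T) = -14*r
j + w(n(23, -2), U(-17)) = 20463/676 - 14*18 = 20463/676 - 252 = -149889/676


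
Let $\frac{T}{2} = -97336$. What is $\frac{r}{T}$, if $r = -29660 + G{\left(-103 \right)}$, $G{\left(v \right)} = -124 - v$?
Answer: $\frac{29681}{194672} \approx 0.15247$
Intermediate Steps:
$T = -194672$ ($T = 2 \left(-97336\right) = -194672$)
$r = -29681$ ($r = -29660 - 21 = -29681$)
$\frac{r}{T} = - \frac{29681}{-194672} = \left(-29681\right) \left(- \frac{1}{194672}\right) = \frac{29681}{194672}$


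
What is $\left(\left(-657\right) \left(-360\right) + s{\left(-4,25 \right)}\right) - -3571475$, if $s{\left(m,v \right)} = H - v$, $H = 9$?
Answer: $3807979$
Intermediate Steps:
$s{\left(m,v \right)} = 9 - v$
$\left(\left(-657\right) \left(-360\right) + s{\left(-4,25 \right)}\right) - -3571475 = \left(\left(-657\right) \left(-360\right) + \left(9 - 25\right)\right) - -3571475 = \left(236520 + \left(9 - 25\right)\right) + 3571475 = \left(236520 - 16\right) + 3571475 = 236504 + 3571475 = 3807979$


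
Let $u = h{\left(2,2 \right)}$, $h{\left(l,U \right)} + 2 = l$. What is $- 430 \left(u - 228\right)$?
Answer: $98040$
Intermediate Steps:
$h{\left(l,U \right)} = -2 + l$
$u = 0$ ($u = -2 + 2 = 0$)
$- 430 \left(u - 228\right) = - 430 \left(0 - 228\right) = \left(-430\right) \left(-228\right) = 98040$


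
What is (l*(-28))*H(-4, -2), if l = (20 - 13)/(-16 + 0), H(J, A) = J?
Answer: -49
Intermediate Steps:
l = -7/16 (l = 7/(-16) = 7*(-1/16) = -7/16 ≈ -0.43750)
(l*(-28))*H(-4, -2) = -7/16*(-28)*(-4) = (49/4)*(-4) = -49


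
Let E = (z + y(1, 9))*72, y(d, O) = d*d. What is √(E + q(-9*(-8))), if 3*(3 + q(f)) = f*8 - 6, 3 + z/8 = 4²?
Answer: √7747 ≈ 88.017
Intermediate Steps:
z = 104 (z = -24 + 8*4² = -24 + 8*16 = -24 + 128 = 104)
y(d, O) = d²
q(f) = -5 + 8*f/3 (q(f) = -3 + (f*8 - 6)/3 = -3 + (8*f - 6)/3 = -3 + (-6 + 8*f)/3 = -3 + (-2 + 8*f/3) = -5 + 8*f/3)
E = 7560 (E = (104 + 1²)*72 = (104 + 1)*72 = 105*72 = 7560)
√(E + q(-9*(-8))) = √(7560 + (-5 + 8*(-9*(-8))/3)) = √(7560 + (-5 + (8/3)*72)) = √(7560 + (-5 + 192)) = √(7560 + 187) = √7747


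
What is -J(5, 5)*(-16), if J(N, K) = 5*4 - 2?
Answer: 288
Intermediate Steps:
J(N, K) = 18 (J(N, K) = 20 - 2 = 18)
-J(5, 5)*(-16) = -1*18*(-16) = -18*(-16) = 288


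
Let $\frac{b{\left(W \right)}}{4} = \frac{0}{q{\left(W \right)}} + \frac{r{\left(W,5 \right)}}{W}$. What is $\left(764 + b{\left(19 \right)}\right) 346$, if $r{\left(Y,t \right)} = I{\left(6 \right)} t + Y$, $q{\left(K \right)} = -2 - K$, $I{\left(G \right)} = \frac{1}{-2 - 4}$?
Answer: $\frac{15143036}{57} \approx 2.6567 \cdot 10^{5}$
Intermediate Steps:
$I{\left(G \right)} = - \frac{1}{6}$ ($I{\left(G \right)} = \frac{1}{-6} = - \frac{1}{6}$)
$r{\left(Y,t \right)} = Y - \frac{t}{6}$ ($r{\left(Y,t \right)} = - \frac{t}{6} + Y = Y - \frac{t}{6}$)
$b{\left(W \right)} = \frac{4 \left(- \frac{5}{6} + W\right)}{W}$ ($b{\left(W \right)} = 4 \left(\frac{0}{-2 - W} + \frac{W - \frac{5}{6}}{W}\right) = 4 \left(0 + \frac{W - \frac{5}{6}}{W}\right) = 4 \left(0 + \frac{- \frac{5}{6} + W}{W}\right) = 4 \frac{- \frac{5}{6} + W}{W} = \frac{4 \left(- \frac{5}{6} + W\right)}{W}$)
$\left(764 + b{\left(19 \right)}\right) 346 = \left(764 + \left(4 - \frac{10}{3 \cdot 19}\right)\right) 346 = \left(764 + \left(4 - \frac{10}{57}\right)\right) 346 = \left(764 + \frac{218}{57}\right) 346 = \frac{43766}{57} \cdot 346 = \frac{15143036}{57}$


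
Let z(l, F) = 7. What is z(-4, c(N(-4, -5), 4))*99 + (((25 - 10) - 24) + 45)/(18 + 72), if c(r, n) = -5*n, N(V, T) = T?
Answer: 3467/5 ≈ 693.40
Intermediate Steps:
z(-4, c(N(-4, -5), 4))*99 + (((25 - 10) - 24) + 45)/(18 + 72) = 7*99 + (((25 - 10) - 24) + 45)/(18 + 72) = 693 + ((15 - 24) + 45)/90 = 693 + (-9 + 45)*(1/90) = 693 + 36*(1/90) = 693 + ⅖ = 3467/5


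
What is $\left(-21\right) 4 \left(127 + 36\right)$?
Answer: $-13692$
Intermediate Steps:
$\left(-21\right) 4 \left(127 + 36\right) = \left(-84\right) 163 = -13692$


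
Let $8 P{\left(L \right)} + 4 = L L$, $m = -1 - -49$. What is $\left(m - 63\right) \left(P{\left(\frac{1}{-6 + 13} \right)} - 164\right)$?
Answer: $\frac{967245}{392} \approx 2467.5$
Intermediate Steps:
$m = 48$ ($m = -1 + 49 = 48$)
$P{\left(L \right)} = - \frac{1}{2} + \frac{L^{2}}{8}$ ($P{\left(L \right)} = - \frac{1}{2} + \frac{L L}{8} = - \frac{1}{2} + \frac{L^{2}}{8}$)
$\left(m - 63\right) \left(P{\left(\frac{1}{-6 + 13} \right)} - 164\right) = \left(48 - 63\right) \left(\left(- \frac{1}{2} + \frac{\left(\frac{1}{-6 + 13}\right)^{2}}{8}\right) - 164\right) = - 15 \left(\left(- \frac{1}{2} + \frac{\left(\frac{1}{7}\right)^{2}}{8}\right) - 164\right) = - 15 \left(\left(- \frac{1}{2} + \frac{1}{8 \cdot 49}\right) - 164\right) = - 15 \left(\left(- \frac{1}{2} + \frac{1}{8} \cdot \frac{1}{49}\right) - 164\right) = - 15 \left(\left(- \frac{1}{2} + \frac{1}{392}\right) - 164\right) = - 15 \left(- \frac{195}{392} - 164\right) = \left(-15\right) \left(- \frac{64483}{392}\right) = \frac{967245}{392}$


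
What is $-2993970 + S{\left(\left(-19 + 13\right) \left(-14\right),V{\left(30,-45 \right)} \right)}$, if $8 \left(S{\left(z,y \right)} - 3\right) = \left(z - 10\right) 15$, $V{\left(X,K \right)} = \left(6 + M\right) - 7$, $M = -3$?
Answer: $- \frac{11975313}{4} \approx -2.9938 \cdot 10^{6}$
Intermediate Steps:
$V{\left(X,K \right)} = -4$ ($V{\left(X,K \right)} = \left(6 - 3\right) - 7 = 3 - 7 = -4$)
$S{\left(z,y \right)} = - \frac{63}{4} + \frac{15 z}{8}$ ($S{\left(z,y \right)} = 3 + \frac{\left(z - 10\right) 15}{8} = 3 + \frac{\left(-10 + z\right) 15}{8} = 3 + \frac{-150 + 15 z}{8} = 3 + \left(- \frac{75}{4} + \frac{15 z}{8}\right) = - \frac{63}{4} + \frac{15 z}{8}$)
$-2993970 + S{\left(\left(-19 + 13\right) \left(-14\right),V{\left(30,-45 \right)} \right)} = -2993970 - \left(\frac{63}{4} - \frac{15 \left(-19 + 13\right) \left(-14\right)}{8}\right) = -2993970 - \left(\frac{63}{4} - \frac{15 \left(\left(-6\right) \left(-14\right)\right)}{8}\right) = -2993970 + \left(- \frac{63}{4} + \frac{15}{8} \cdot 84\right) = -2993970 + \left(- \frac{63}{4} + \frac{315}{2}\right) = -2993970 + \frac{567}{4} = - \frac{11975313}{4}$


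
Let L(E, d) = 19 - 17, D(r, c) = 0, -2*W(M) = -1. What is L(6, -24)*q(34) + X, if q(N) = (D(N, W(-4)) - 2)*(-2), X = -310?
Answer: -302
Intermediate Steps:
W(M) = 1/2 (W(M) = -1/2*(-1) = 1/2)
L(E, d) = 2
q(N) = 4 (q(N) = (0 - 2)*(-2) = -2*(-2) = 4)
L(6, -24)*q(34) + X = 2*4 - 310 = 8 - 310 = -302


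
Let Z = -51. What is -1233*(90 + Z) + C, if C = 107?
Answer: -47980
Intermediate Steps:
-1233*(90 + Z) + C = -1233*(90 - 51) + 107 = -1233*39 + 107 = -48087 + 107 = -47980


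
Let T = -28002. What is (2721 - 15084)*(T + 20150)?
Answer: 97074276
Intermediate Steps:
(2721 - 15084)*(T + 20150) = (2721 - 15084)*(-28002 + 20150) = -12363*(-7852) = 97074276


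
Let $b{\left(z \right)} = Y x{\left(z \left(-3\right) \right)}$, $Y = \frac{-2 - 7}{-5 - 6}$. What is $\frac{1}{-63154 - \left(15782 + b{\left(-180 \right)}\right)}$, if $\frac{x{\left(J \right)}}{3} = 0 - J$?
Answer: $- \frac{11}{853716} \approx -1.2885 \cdot 10^{-5}$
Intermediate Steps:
$Y = \frac{9}{11}$ ($Y = - \frac{9}{-11} = \left(-9\right) \left(- \frac{1}{11}\right) = \frac{9}{11} \approx 0.81818$)
$x{\left(J \right)} = - 3 J$ ($x{\left(J \right)} = 3 \left(0 - J\right) = 3 \left(- J\right) = - 3 J$)
$b{\left(z \right)} = \frac{81 z}{11}$ ($b{\left(z \right)} = \frac{9 \left(- 3 z \left(-3\right)\right)}{11} = \frac{9 \left(- 3 \left(- 3 z\right)\right)}{11} = \frac{9 \cdot 9 z}{11} = \frac{81 z}{11}$)
$\frac{1}{-63154 - \left(15782 + b{\left(-180 \right)}\right)} = \frac{1}{-63154 - \left(15782 + \frac{81}{11} \left(-180\right)\right)} = \frac{1}{-63154 - \frac{159022}{11}} = \frac{1}{- \frac{853716}{11}} = - \frac{11}{853716}$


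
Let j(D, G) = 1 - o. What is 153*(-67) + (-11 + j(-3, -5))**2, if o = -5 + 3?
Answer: -10187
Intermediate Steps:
o = -2
j(D, G) = 3 (j(D, G) = 1 - 1*(-2) = 1 + 2 = 3)
153*(-67) + (-11 + j(-3, -5))**2 = 153*(-67) + (-11 + 3)**2 = -10251 + (-8)**2 = -10251 + 64 = -10187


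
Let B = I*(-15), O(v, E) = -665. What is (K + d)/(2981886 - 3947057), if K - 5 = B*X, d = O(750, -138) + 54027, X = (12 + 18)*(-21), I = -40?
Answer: 324633/965171 ≈ 0.33635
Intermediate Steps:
B = 600 (B = -40*(-15) = 600)
X = -630 (X = 30*(-21) = -630)
d = 53362 (d = -665 + 54027 = 53362)
K = -377995 (K = 5 + 600*(-630) = 5 - 378000 = -377995)
(K + d)/(2981886 - 3947057) = (-377995 + 53362)/(2981886 - 3947057) = -324633/(-965171) = -324633*(-1/965171) = 324633/965171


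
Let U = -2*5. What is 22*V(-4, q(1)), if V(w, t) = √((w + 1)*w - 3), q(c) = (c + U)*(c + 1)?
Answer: 66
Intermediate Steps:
U = -10
q(c) = (1 + c)*(-10 + c) (q(c) = (c - 10)*(c + 1) = (-10 + c)*(1 + c) = (1 + c)*(-10 + c))
V(w, t) = √(-3 + w*(1 + w)) (V(w, t) = √((1 + w)*w - 3) = √(w*(1 + w) - 3) = √(-3 + w*(1 + w)))
22*V(-4, q(1)) = 22*√(-3 - 4 + (-4)²) = 22*√(-3 - 4 + 16) = 22*√9 = 22*3 = 66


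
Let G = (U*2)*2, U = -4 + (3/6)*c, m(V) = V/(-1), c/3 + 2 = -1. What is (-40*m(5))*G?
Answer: -6800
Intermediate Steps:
c = -9 (c = -6 + 3*(-1) = -6 - 3 = -9)
m(V) = -V (m(V) = V*(-1) = -V)
U = -17/2 (U = -4 + (3/6)*(-9) = -4 + (3*(⅙))*(-9) = -4 + (½)*(-9) = -4 - 9/2 = -17/2 ≈ -8.5000)
G = -34 (G = -17/2*2*2 = -17*2 = -34)
(-40*m(5))*G = -(-40)*5*(-34) = -40*(-5)*(-34) = 200*(-34) = -6800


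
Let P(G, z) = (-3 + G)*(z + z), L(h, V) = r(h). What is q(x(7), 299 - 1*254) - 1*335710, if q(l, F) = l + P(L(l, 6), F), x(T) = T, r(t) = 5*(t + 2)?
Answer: -331923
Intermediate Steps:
r(t) = 10 + 5*t (r(t) = 5*(2 + t) = 10 + 5*t)
L(h, V) = 10 + 5*h
P(G, z) = 2*z*(-3 + G) (P(G, z) = (-3 + G)*(2*z) = 2*z*(-3 + G))
q(l, F) = l + 2*F*(7 + 5*l) (q(l, F) = l + 2*F*(-3 + (10 + 5*l)) = l + 2*F*(7 + 5*l))
q(x(7), 299 - 1*254) - 1*335710 = (7 + 2*(299 - 1*254)*(7 + 5*7)) - 1*335710 = (7 + 2*(299 - 254)*(7 + 35)) - 335710 = (7 + 2*45*42) - 335710 = (7 + 3780) - 335710 = 3787 - 335710 = -331923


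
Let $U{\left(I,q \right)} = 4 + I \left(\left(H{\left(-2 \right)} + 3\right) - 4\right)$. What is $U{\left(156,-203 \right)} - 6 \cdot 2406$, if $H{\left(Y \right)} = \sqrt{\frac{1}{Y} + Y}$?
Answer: $-14588 + 78 i \sqrt{10} \approx -14588.0 + 246.66 i$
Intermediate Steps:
$H{\left(Y \right)} = \sqrt{Y + \frac{1}{Y}}$
$U{\left(I,q \right)} = 4 + I \left(-1 + \frac{i \sqrt{10}}{2}\right)$ ($U{\left(I,q \right)} = 4 + I \left(\left(\sqrt{-2 + \frac{1}{-2}} + 3\right) - 4\right) = 4 + I \left(\left(\sqrt{-2 - \frac{1}{2}} + 3\right) - 4\right) = 4 + I \left(\left(\sqrt{- \frac{5}{2}} + 3\right) - 4\right) = 4 + I \left(\left(\frac{i \sqrt{10}}{2} + 3\right) - 4\right) = 4 + I \left(\left(3 + \frac{i \sqrt{10}}{2}\right) - 4\right) = 4 + I \left(-1 + \frac{i \sqrt{10}}{2}\right)$)
$U{\left(156,-203 \right)} - 6 \cdot 2406 = \left(4 - 156 + \frac{1}{2} i 156 \sqrt{10}\right) - 6 \cdot 2406 = \left(4 - 156 + 78 i \sqrt{10}\right) - 14436 = \left(-152 + 78 i \sqrt{10}\right) - 14436 = -14588 + 78 i \sqrt{10}$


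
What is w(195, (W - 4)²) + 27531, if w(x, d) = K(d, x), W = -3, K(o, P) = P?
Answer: 27726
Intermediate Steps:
w(x, d) = x
w(195, (W - 4)²) + 27531 = 195 + 27531 = 27726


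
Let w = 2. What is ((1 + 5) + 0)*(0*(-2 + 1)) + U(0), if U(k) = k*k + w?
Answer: 2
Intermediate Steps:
U(k) = 2 + k² (U(k) = k*k + 2 = k² + 2 = 2 + k²)
((1 + 5) + 0)*(0*(-2 + 1)) + U(0) = ((1 + 5) + 0)*(0*(-2 + 1)) + (2 + 0²) = (6 + 0)*(0*(-1)) + (2 + 0) = 6*0 + 2 = 0 + 2 = 2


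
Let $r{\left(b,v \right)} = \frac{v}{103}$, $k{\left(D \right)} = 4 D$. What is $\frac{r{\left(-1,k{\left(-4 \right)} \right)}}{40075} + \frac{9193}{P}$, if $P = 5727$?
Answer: $\frac{37946084293}{23639481075} \approx 1.6052$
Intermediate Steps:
$r{\left(b,v \right)} = \frac{v}{103}$ ($r{\left(b,v \right)} = v \frac{1}{103} = \frac{v}{103}$)
$\frac{r{\left(-1,k{\left(-4 \right)} \right)}}{40075} + \frac{9193}{P} = \frac{\frac{1}{103} \cdot 4 \left(-4\right)}{40075} + \frac{9193}{5727} = \frac{1}{103} \left(-16\right) \frac{1}{40075} + 9193 \cdot \frac{1}{5727} = \left(- \frac{16}{103}\right) \frac{1}{40075} + \frac{9193}{5727} = - \frac{16}{4127725} + \frac{9193}{5727} = \frac{37946084293}{23639481075}$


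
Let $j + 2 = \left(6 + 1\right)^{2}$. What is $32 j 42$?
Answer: $63168$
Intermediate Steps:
$j = 47$ ($j = -2 + \left(6 + 1\right)^{2} = -2 + 7^{2} = -2 + 49 = 47$)
$32 j 42 = 32 \cdot 47 \cdot 42 = 1504 \cdot 42 = 63168$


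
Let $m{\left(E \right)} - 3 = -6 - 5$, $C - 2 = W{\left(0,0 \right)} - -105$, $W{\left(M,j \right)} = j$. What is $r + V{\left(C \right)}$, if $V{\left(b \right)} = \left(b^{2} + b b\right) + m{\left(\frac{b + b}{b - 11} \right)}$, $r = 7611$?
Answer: $30501$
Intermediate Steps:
$C = 107$ ($C = 2 + \left(0 - -105\right) = 2 + \left(0 + 105\right) = 2 + 105 = 107$)
$m{\left(E \right)} = -8$ ($m{\left(E \right)} = 3 - 11 = -8$)
$V{\left(b \right)} = -8 + 2 b^{2}$ ($V{\left(b \right)} = \left(b^{2} + b b\right) - 8 = \left(b^{2} + b^{2}\right) - 8 = 2 b^{2} - 8 = -8 + 2 b^{2}$)
$r + V{\left(C \right)} = 7611 - \left(8 - 2 \cdot 107^{2}\right) = 7611 + \left(-8 + 2 \cdot 11449\right) = 7611 + \left(-8 + 22898\right) = 7611 + 22890 = 30501$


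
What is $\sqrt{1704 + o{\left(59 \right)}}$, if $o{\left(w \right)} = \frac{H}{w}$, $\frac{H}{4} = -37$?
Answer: $\frac{2 \sqrt{1480723}}{59} \approx 41.249$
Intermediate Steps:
$H = -148$ ($H = 4 \left(-37\right) = -148$)
$o{\left(w \right)} = - \frac{148}{w}$
$\sqrt{1704 + o{\left(59 \right)}} = \sqrt{1704 - \frac{148}{59}} = \sqrt{\frac{100388}{59}} = \frac{2 \sqrt{1480723}}{59}$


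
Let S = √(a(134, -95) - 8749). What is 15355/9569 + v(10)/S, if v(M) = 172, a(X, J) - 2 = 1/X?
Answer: 15355/9569 - 172*I*√17451222/390699 ≈ 1.6047 - 1.8391*I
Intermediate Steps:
a(X, J) = 2 + 1/X
S = 3*I*√17451222/134 (S = √((2 + 1/134) - 8749) = √(269/134 - 8749) = √(-1172097/134) = 3*I*√17451222/134 ≈ 93.525*I)
15355/9569 + v(10)/S = 15355/9569 + 172/((3*I*√17451222/134)) = 15355*(1/9569) + 172*(-I*√17451222/390699) = 15355/9569 - 172*I*√17451222/390699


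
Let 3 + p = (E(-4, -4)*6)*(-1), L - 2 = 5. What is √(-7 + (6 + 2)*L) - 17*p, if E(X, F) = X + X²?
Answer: 1282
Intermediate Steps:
L = 7 (L = 2 + 5 = 7)
p = -75 (p = -3 + (-4*(1 - 4)*6)*(-1) = -3 + (-4*(-3)*6)*(-1) = -3 + (12*6)*(-1) = -3 + 72*(-1) = -3 - 72 = -75)
√(-7 + (6 + 2)*L) - 17*p = √(-7 + (6 + 2)*7) - 17*(-75) = √(-7 + 8*7) + 1275 = √(-7 + 56) + 1275 = √49 + 1275 = 7 + 1275 = 1282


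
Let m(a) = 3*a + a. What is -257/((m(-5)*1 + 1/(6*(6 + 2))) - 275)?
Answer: 12336/14159 ≈ 0.87125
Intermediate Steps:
m(a) = 4*a
-257/((m(-5)*1 + 1/(6*(6 + 2))) - 275) = -257/(((4*(-5))*1 + 1/(6*(6 + 2))) - 275) = -257/((-20*1 + 1/(6*8)) - 275) = -257/((-20 + 1/48) - 275) = -257/(-959/48 - 275) = -257/(-14159/48) = -257*(-48/14159) = 12336/14159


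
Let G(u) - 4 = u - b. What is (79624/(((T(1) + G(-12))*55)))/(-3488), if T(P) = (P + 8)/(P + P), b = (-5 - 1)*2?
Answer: -9953/203830 ≈ -0.048830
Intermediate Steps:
b = -12 (b = -6*2 = -12)
G(u) = 16 + u (G(u) = 4 + (u - 1*(-12)) = 4 + (u + 12) = 4 + (12 + u) = 16 + u)
T(P) = (8 + P)/(2*P) (T(P) = (8 + P)/((2*P)) = (8 + P)*(1/(2*P)) = (8 + P)/(2*P))
(79624/(((T(1) + G(-12))*55)))/(-3488) = (79624/((((1/2)*(8 + 1)/1 + (16 - 12))*55)))/(-3488) = (79624/((((1/2)*1*9 + 4)*55)))*(-1/3488) = (79624/(((9/2 + 4)*55)))*(-1/3488) = (79624/(((17/2)*55)))*(-1/3488) = (79624/(935/2))*(-1/3488) = (79624*(2/935))*(-1/3488) = (159248/935)*(-1/3488) = -9953/203830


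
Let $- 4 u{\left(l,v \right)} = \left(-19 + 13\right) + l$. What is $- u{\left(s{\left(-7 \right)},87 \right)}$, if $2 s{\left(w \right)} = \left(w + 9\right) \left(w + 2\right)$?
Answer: $- \frac{11}{4} \approx -2.75$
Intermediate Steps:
$s{\left(w \right)} = \frac{\left(2 + w\right) \left(9 + w\right)}{2}$ ($s{\left(w \right)} = \frac{\left(w + 9\right) \left(w + 2\right)}{2} = \frac{\left(9 + w\right) \left(2 + w\right)}{2} = \frac{\left(2 + w\right) \left(9 + w\right)}{2}$)
$u{\left(l,v \right)} = \frac{3}{2} - \frac{l}{4}$ ($u{\left(l,v \right)} = - \frac{\left(-19 + 13\right) + l}{4} = - \frac{-6 + l}{4} = \frac{3}{2} - \frac{l}{4}$)
$- u{\left(s{\left(-7 \right)},87 \right)} = - (\frac{3}{2} - \frac{9 + \frac{\left(-7\right)^{2}}{2} + \frac{11}{2} \left(-7\right)}{4}) = - (\frac{3}{2} - \frac{9 + \frac{1}{2} \cdot 49 - \frac{77}{2}}{4}) = - (\frac{3}{2} - \frac{9 + \frac{49}{2} - \frac{77}{2}}{4}) = - (\frac{3}{2} - - \frac{5}{4}) = - (\frac{3}{2} + \frac{5}{4}) = \left(-1\right) \frac{11}{4} = - \frac{11}{4}$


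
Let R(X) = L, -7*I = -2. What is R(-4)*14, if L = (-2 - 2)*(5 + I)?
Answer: -296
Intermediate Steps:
I = 2/7 (I = -⅐*(-2) = 2/7 ≈ 0.28571)
L = -148/7 (L = (-2 - 2)*(5 + 2/7) = -4*37/7 = -148/7 ≈ -21.143)
R(X) = -148/7
R(-4)*14 = -148/7*14 = -296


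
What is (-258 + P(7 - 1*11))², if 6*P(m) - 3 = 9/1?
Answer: 65536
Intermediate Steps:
P(m) = 2 (P(m) = ½ + (9/1)/6 = ½ + (9*1)/6 = ½ + (⅙)*9 = ½ + 3/2 = 2)
(-258 + P(7 - 1*11))² = (-258 + 2)² = (-256)² = 65536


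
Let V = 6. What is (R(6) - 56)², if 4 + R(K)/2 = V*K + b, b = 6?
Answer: 400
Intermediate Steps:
R(K) = 4 + 12*K (R(K) = -8 + 2*(6*K + 6) = -8 + 2*(6 + 6*K) = -8 + (12 + 12*K) = 4 + 12*K)
(R(6) - 56)² = ((4 + 12*6) - 56)² = ((4 + 72) - 56)² = (76 - 56)² = 20² = 400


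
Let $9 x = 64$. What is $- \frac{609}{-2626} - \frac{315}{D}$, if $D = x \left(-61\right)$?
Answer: $\frac{4911123}{5125952} \approx 0.95809$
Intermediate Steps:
$x = \frac{64}{9}$ ($x = \frac{1}{9} \cdot 64 = \frac{64}{9} \approx 7.1111$)
$D = - \frac{3904}{9}$ ($D = \frac{64}{9} \left(-61\right) = - \frac{3904}{9} \approx -433.78$)
$- \frac{609}{-2626} - \frac{315}{D} = - \frac{609}{-2626} - \frac{315}{- \frac{3904}{9}} = \left(-609\right) \left(- \frac{1}{2626}\right) - - \frac{2835}{3904} = \frac{609}{2626} + \frac{2835}{3904} = \frac{4911123}{5125952}$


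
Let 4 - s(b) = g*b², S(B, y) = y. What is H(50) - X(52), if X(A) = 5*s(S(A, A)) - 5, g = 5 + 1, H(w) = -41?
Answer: 81064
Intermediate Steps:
g = 6
s(b) = 4 - 6*b²
X(A) = 15 - 30*A² (X(A) = 5*(4 - 6*A²) - 5 = (20 - 30*A²) - 5 = 15 - 30*A²)
H(50) - X(52) = -41 - (15 - 30*52²) = -41 - (15 - 30*2704) = -41 - (15 - 81120) = -41 - 1*(-81105) = -41 + 81105 = 81064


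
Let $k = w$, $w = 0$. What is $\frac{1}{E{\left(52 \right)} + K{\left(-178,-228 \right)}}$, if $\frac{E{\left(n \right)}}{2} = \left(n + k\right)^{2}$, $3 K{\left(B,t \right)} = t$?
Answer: $\frac{1}{5332} \approx 0.00018755$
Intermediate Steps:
$k = 0$
$K{\left(B,t \right)} = \frac{t}{3}$
$E{\left(n \right)} = 2 n^{2}$ ($E{\left(n \right)} = 2 \left(n + 0\right)^{2} = 2 n^{2}$)
$\frac{1}{E{\left(52 \right)} + K{\left(-178,-228 \right)}} = \frac{1}{2 \cdot 52^{2} + \frac{1}{3} \left(-228\right)} = \frac{1}{2 \cdot 2704 - 76} = \frac{1}{5408 - 76} = \frac{1}{5332}$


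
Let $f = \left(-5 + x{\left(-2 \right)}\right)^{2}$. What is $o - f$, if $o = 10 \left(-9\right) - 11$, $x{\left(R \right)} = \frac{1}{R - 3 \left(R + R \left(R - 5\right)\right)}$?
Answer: $- \frac{182325}{1444} \approx -126.26$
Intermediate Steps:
$x{\left(R \right)} = \frac{1}{- 2 R - 3 R \left(-5 + R\right)}$ ($x{\left(R \right)} = \frac{1}{R - 3 \left(R + R \left(-5 + R\right)\right)} = \frac{1}{R - \left(3 R + 3 R \left(-5 + R\right)\right)} = \frac{1}{- 2 R - 3 R \left(-5 + R\right)}$)
$f = \frac{36481}{1444}$ ($f = \left(-5 - \frac{1}{\left(-2\right) \left(-13 + 3 \left(-2\right)\right)}\right)^{2} = \left(-5 - - \frac{1}{2 \left(-13 - 6\right)}\right)^{2} = \left(-5 - - \frac{1}{2 \left(-19\right)}\right)^{2} = \left(-5 - \left(- \frac{1}{2}\right) \left(- \frac{1}{19}\right)\right)^{2} = \left(-5 - \frac{1}{38}\right)^{2} = \left(- \frac{191}{38}\right)^{2} = \frac{36481}{1444} \approx 25.264$)
$o = -101$ ($o = -90 - 11 = -101$)
$o - f = -101 - \frac{36481}{1444} = - \frac{182325}{1444}$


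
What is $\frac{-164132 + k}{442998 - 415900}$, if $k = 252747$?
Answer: $\frac{88615}{27098} \approx 3.2702$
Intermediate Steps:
$\frac{-164132 + k}{442998 - 415900} = \frac{-164132 + 252747}{442998 - 415900} = \frac{88615}{27098}$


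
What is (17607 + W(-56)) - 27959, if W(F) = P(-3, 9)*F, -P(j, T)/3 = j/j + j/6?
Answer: -10268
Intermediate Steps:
P(j, T) = -3 - j/2 (P(j, T) = -3*(j/j + j/6) = -3*(1 + j*(⅙)) = -3*(1 + j/6) = -3 - j/2)
W(F) = -3*F/2 (W(F) = (-3 - ½*(-3))*F = (-3 + 3/2)*F = -3*F/2)
(17607 + W(-56)) - 27959 = (17607 - 3/2*(-56)) - 27959 = (17607 + 84) - 27959 = 17691 - 27959 = -10268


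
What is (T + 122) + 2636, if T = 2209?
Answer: 4967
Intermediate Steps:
(T + 122) + 2636 = (2209 + 122) + 2636 = 2331 + 2636 = 4967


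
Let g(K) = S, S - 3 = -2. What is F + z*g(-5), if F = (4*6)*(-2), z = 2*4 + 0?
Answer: -40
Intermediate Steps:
S = 1 (S = 3 - 2 = 1)
z = 8 (z = 8 + 0 = 8)
g(K) = 1
F = -48 (F = 24*(-2) = -48)
F + z*g(-5) = -48 + 8*1 = -48 + 8 = -40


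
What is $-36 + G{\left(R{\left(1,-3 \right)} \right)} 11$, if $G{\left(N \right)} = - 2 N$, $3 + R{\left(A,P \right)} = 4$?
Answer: $-58$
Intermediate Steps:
$R{\left(A,P \right)} = 1$ ($R{\left(A,P \right)} = -3 + 4 = 1$)
$-36 + G{\left(R{\left(1,-3 \right)} \right)} 11 = -36 + \left(-2\right) 1 \cdot 11 = -36 - 22 = -58$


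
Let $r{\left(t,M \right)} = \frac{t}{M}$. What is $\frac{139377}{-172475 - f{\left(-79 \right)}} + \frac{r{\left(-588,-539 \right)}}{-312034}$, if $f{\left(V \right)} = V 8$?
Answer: $- \frac{11390382217}{14043558221} \approx -0.81108$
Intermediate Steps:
$f{\left(V \right)} = 8 V$
$\frac{139377}{-172475 - f{\left(-79 \right)}} + \frac{r{\left(-588,-539 \right)}}{-312034} = \frac{139377}{-172475 - 8 \left(-79\right)} + \frac{\left(-588\right) \frac{1}{-539}}{-312034} = \frac{139377}{-172475 - -632} + \left(-588\right) \left(- \frac{1}{539}\right) \left(- \frac{1}{312034}\right) = \frac{139377}{-172475 + 632} + \frac{12}{11} \left(- \frac{1}{312034}\right) = \frac{139377}{-171843} - \frac{6}{1716187} = 139377 \left(- \frac{1}{171843}\right) - \frac{6}{1716187} = - \frac{6637}{8183} - \frac{6}{1716187} = - \frac{11390382217}{14043558221}$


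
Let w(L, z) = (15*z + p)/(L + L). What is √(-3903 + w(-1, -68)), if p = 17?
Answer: I*√13606/2 ≈ 58.322*I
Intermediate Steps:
w(L, z) = (17 + 15*z)/(2*L) (w(L, z) = (15*z + 17)/(L + L) = (17 + 15*z)/((2*L)) = (17 + 15*z)*(1/(2*L)) = (17 + 15*z)/(2*L))
√(-3903 + w(-1, -68)) = √(-3903 + (½)*(17 + 15*(-68))/(-1)) = √(-3903 + (½)*(-1)*(17 - 1020)) = √(-3903 + (½)*(-1)*(-1003)) = √(-3903 + 1003/2) = √(-6803/2) = I*√13606/2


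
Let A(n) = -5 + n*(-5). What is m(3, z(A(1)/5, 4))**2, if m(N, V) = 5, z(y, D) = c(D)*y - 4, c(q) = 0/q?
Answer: 25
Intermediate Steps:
A(n) = -5 - 5*n
c(q) = 0
z(y, D) = -4 (z(y, D) = 0*y - 4 = 0 - 4 = -4)
m(3, z(A(1)/5, 4))**2 = 5**2 = 25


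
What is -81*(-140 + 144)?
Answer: -324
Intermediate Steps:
-81*(-140 + 144) = -81*4 = -324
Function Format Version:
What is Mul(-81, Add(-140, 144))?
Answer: -324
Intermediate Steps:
Mul(-81, Add(-140, 144)) = Mul(-81, 4) = -324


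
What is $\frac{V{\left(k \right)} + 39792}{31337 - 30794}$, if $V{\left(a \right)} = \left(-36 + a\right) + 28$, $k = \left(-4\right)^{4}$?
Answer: $\frac{40040}{543} \approx 73.739$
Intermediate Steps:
$k = 256$
$V{\left(a \right)} = -8 + a$
$\frac{V{\left(k \right)} + 39792}{31337 - 30794} = \frac{\left(-8 + 256\right) + 39792}{31337 - 30794} = \frac{248 + 39792}{543} = 40040 \cdot \frac{1}{543} = \frac{40040}{543}$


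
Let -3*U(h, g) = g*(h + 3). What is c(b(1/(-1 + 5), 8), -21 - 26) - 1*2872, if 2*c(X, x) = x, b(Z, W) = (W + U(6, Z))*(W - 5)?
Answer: -5791/2 ≈ -2895.5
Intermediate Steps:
U(h, g) = -g*(3 + h)/3 (U(h, g) = -g*(h + 3)/3 = -g*(3 + h)/3)
b(Z, W) = (-5 + W)*(W - 3*Z) (b(Z, W) = (W - Z*(3 + 6)/3)*(W - 5) = (W - 1/3*Z*9)*(-5 + W) = (W - 3*Z)*(-5 + W) = (-5 + W)*(W - 3*Z))
c(X, x) = x/2
c(b(1/(-1 + 5), 8), -21 - 26) - 1*2872 = (-21 - 26)/2 - 1*2872 = (1/2)*(-47) - 2872 = -47/2 - 2872 = -5791/2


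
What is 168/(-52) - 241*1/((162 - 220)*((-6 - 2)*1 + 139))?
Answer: -315983/98774 ≈ -3.1991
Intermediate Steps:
168/(-52) - 241*1/((162 - 220)*((-6 - 2)*1 + 139)) = 168*(-1/52) - 241*(-1/(58*(-8*1 + 139))) = -42/13 - 241*(-1/(58*(-8 + 139))) = -42/13 - 241/(131*(-58)) = -42/13 - 241/(-7598) = -42/13 - 241*(-1/7598) = -42/13 + 241/7598 = -315983/98774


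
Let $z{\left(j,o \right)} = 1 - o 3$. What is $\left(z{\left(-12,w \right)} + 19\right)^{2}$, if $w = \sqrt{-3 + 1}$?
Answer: $382 - 120 i \sqrt{2} \approx 382.0 - 169.71 i$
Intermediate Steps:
$w = i \sqrt{2}$ ($w = \sqrt{-2} = i \sqrt{2} \approx 1.4142 i$)
$z{\left(j,o \right)} = 1 - 3 o$
$\left(z{\left(-12,w \right)} + 19\right)^{2} = \left(\left(1 - 3 i \sqrt{2}\right) + 19\right)^{2} = \left(20 - 3 i \sqrt{2}\right)^{2}$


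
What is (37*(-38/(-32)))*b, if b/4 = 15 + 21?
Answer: 6327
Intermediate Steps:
b = 144 (b = 4*(15 + 21) = 4*36 = 144)
(37*(-38/(-32)))*b = (37*(-38/(-32)))*144 = (37*(-38*(-1/32)))*144 = (37*(19/16))*144 = (703/16)*144 = 6327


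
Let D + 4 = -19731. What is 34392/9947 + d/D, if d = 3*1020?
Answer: 129657660/39260809 ≈ 3.3025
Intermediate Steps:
D = -19735 (D = -4 - 19731 = -19735)
d = 3060
34392/9947 + d/D = 34392/9947 + 3060/(-19735) = 34392*(1/9947) + 3060*(-1/19735) = 34392/9947 - 612/3947 = 129657660/39260809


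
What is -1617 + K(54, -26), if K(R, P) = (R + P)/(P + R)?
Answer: -1616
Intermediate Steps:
K(R, P) = 1 (K(R, P) = (P + R)/(P + R) = 1)
-1617 + K(54, -26) = -1617 + 1 = -1616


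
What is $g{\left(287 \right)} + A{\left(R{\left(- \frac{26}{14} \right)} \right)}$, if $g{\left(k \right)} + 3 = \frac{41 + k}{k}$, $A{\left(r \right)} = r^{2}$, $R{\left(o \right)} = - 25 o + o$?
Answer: $\frac{97253}{49} \approx 1984.8$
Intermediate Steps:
$R{\left(o \right)} = - 24 o$
$g{\left(k \right)} = -3 + \frac{41 + k}{k}$
$g{\left(287 \right)} + A{\left(R{\left(- \frac{26}{14} \right)} \right)} = \left(-2 + \frac{41}{287}\right) + \left(- 24 \left(- \frac{26}{14}\right)\right)^{2} = \left(-2 + 41 \cdot \frac{1}{287}\right) + \left(- 24 \left(\left(-26\right) \frac{1}{14}\right)\right)^{2} = \left(-2 + \frac{1}{7}\right) + \left(\left(-24\right) \left(- \frac{13}{7}\right)\right)^{2} = - \frac{13}{7} + \left(\frac{312}{7}\right)^{2} = - \frac{13}{7} + \frac{97344}{49} = \frac{97253}{49}$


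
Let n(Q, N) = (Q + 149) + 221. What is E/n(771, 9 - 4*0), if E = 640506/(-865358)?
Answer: -320253/493686739 ≈ -0.00064870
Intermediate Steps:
n(Q, N) = 370 + Q (n(Q, N) = (149 + Q) + 221 = 370 + Q)
E = -320253/432679 (E = 640506*(-1/865358) = -320253/432679 ≈ -0.74016)
E/n(771, 9 - 4*0) = -320253/(432679*(370 + 771)) = -320253/432679/1141 = -320253/432679*1/1141 = -320253/493686739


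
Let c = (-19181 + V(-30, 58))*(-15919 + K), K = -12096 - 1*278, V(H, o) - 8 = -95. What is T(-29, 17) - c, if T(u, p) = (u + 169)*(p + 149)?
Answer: -545126284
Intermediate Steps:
V(H, o) = -87 (V(H, o) = 8 - 95 = -87)
K = -12374 (K = -12096 - 278 = -12374)
T(u, p) = (149 + p)*(169 + u) (T(u, p) = (169 + u)*(149 + p) = (149 + p)*(169 + u))
c = 545149524 (c = (-19181 - 87)*(-15919 - 12374) = -19268*(-28293) = 545149524)
T(-29, 17) - c = (25181 + 149*(-29) + 169*17 + 17*(-29)) - 1*545149524 = (25181 - 4321 + 2873 - 493) - 545149524 = 23240 - 545149524 = -545126284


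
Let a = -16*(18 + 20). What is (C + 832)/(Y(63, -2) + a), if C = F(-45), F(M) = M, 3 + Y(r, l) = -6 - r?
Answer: -787/680 ≈ -1.1574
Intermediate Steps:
Y(r, l) = -9 - r (Y(r, l) = -3 + (-6 - r) = -9 - r)
a = -608 (a = -16*38 = -608)
C = -45
(C + 832)/(Y(63, -2) + a) = (-45 + 832)/((-9 - 1*63) - 608) = 787/((-9 - 63) - 608) = 787/(-72 - 608) = 787/(-680) = 787*(-1/680) = -787/680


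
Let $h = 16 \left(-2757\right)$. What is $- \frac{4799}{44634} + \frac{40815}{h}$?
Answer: $- \frac{338905033}{328149168} \approx -1.0328$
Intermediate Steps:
$h = -44112$
$- \frac{4799}{44634} + \frac{40815}{h} = - \frac{4799}{44634} + \frac{40815}{-44112} = \left(-4799\right) \frac{1}{44634} + 40815 \left(- \frac{1}{44112}\right) = - \frac{4799}{44634} - \frac{13605}{14704} = - \frac{338905033}{328149168}$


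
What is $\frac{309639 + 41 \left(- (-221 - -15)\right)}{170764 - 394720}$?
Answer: $- \frac{318085}{223956} \approx -1.4203$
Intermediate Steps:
$\frac{309639 + 41 \left(- (-221 - -15)\right)}{170764 - 394720} = \frac{309639 + 41 \left(- (-221 + 15)\right)}{-223956} = \left(309639 + 41 \left(\left(-1\right) \left(-206\right)\right)\right) \left(- \frac{1}{223956}\right) = \left(309639 + 41 \cdot 206\right) \left(- \frac{1}{223956}\right) = \left(309639 + 8446\right) \left(- \frac{1}{223956}\right) = 318085 \left(- \frac{1}{223956}\right) = - \frac{318085}{223956}$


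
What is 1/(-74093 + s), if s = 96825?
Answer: 1/22732 ≈ 4.3991e-5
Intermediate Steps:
1/(-74093 + s) = 1/(-74093 + 96825) = 1/22732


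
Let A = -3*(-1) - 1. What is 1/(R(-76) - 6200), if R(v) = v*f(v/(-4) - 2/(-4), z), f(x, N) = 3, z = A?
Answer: -1/6428 ≈ -0.00015557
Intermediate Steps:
A = 2 (A = 3 - 1 = 2)
z = 2
R(v) = 3*v (R(v) = v*3 = 3*v)
1/(R(-76) - 6200) = 1/(3*(-76) - 6200) = 1/(-228 - 6200) = 1/(-6428) = -1/6428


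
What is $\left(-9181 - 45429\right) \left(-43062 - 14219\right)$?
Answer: $3128115410$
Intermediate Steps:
$\left(-9181 - 45429\right) \left(-43062 - 14219\right) = \left(-54610\right) \left(-57281\right) = 3128115410$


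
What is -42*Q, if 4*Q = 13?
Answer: -273/2 ≈ -136.50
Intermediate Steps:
Q = 13/4 (Q = (¼)*13 = 13/4 ≈ 3.2500)
-42*Q = -42*13/4 = -273/2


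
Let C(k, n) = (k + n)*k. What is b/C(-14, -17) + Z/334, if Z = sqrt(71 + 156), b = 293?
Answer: 293/434 + sqrt(227)/334 ≈ 0.72022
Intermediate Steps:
C(k, n) = k*(k + n)
Z = sqrt(227) ≈ 15.067
b/C(-14, -17) + Z/334 = 293/((-14*(-14 - 17))) + sqrt(227)/334 = 293/((-14*(-31))) + sqrt(227)*(1/334) = 293/434 + sqrt(227)/334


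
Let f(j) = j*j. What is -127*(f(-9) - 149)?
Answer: 8636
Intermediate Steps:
f(j) = j²
-127*(f(-9) - 149) = -127*((-9)² - 149) = -127*(81 - 149) = -127*(-68) = 8636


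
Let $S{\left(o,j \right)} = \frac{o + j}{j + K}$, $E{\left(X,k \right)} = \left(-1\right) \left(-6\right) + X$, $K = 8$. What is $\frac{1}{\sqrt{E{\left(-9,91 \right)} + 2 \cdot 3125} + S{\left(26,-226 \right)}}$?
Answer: $- \frac{10900}{74210607} + \frac{11881 \sqrt{6247}}{74210607} \approx 0.012507$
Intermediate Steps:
$E{\left(X,k \right)} = 6 + X$
$S{\left(o,j \right)} = \frac{j + o}{8 + j}$ ($S{\left(o,j \right)} = \frac{o + j}{j + 8} = \frac{j + o}{8 + j}$)
$\frac{1}{\sqrt{E{\left(-9,91 \right)} + 2 \cdot 3125} + S{\left(26,-226 \right)}} = \frac{1}{\sqrt{\left(6 - 9\right) + 2 \cdot 3125} + \frac{-226 + 26}{8 - 226}} = \frac{1}{\sqrt{-3 + 6250} + \frac{1}{-218} \left(-200\right)} = \frac{1}{\sqrt{6247} - - \frac{100}{109}} = \frac{1}{\sqrt{6247} + \frac{100}{109}} = \frac{1}{\frac{100}{109} + \sqrt{6247}}$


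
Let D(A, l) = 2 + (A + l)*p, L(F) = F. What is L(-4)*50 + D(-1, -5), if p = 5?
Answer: -228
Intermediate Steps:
D(A, l) = 2 + 5*A + 5*l (D(A, l) = 2 + (A + l)*5 = 2 + (5*A + 5*l) = 2 + 5*A + 5*l)
L(-4)*50 + D(-1, -5) = -4*50 + (2 + 5*(-1) + 5*(-5)) = -200 + (2 - 5 - 25) = -200 - 28 = -228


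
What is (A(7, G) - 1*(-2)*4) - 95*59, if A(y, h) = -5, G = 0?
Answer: -5602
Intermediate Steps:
(A(7, G) - 1*(-2)*4) - 95*59 = (-5 - 1*(-2)*4) - 95*59 = (-5 - (-2)*4) - 5605 = (-5 - 1*(-8)) - 5605 = (-5 + 8) - 5605 = 3 - 5605 = -5602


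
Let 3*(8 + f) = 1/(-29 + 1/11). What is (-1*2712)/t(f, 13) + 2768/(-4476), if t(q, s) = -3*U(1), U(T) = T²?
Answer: 1010884/1119 ≈ 903.38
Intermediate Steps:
f = -7643/954 (f = -8 + 1/(3*(-29 + 1/11)) = -8 + 1/(3*(-318/11)) = -8 + (⅓)*(-11/318) = -8 - 11/954 = -7643/954 ≈ -8.0115)
t(q, s) = -3 (t(q, s) = -3*1² = -3*1 = -3)
(-1*2712)/t(f, 13) + 2768/(-4476) = -1*2712/(-3) + 2768/(-4476) = -2712*(-⅓) + 2768*(-1/4476) = 904 - 692/1119 = 1010884/1119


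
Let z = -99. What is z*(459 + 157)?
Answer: -60984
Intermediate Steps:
z*(459 + 157) = -99*(459 + 157) = -99*616 = -60984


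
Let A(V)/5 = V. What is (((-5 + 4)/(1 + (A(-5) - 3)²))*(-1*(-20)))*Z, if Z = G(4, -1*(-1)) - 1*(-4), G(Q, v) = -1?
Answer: -12/157 ≈ -0.076433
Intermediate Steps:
A(V) = 5*V
Z = 3 (Z = -1 - 1*(-4) = -1 + 4 = 3)
(((-5 + 4)/(1 + (A(-5) - 3)²))*(-1*(-20)))*Z = (((-5 + 4)/(1 + (5*(-5) - 3)²))*(-1*(-20)))*3 = (-1/(1 + (-25 - 3)²)*20)*3 = (-1/(1 + (-28)²)*20)*3 = (-1/(1 + 784)*20)*3 = (-1/785*20)*3 = (-1*1/785*20)*3 = -1/785*20*3 = -4/157*3 = -12/157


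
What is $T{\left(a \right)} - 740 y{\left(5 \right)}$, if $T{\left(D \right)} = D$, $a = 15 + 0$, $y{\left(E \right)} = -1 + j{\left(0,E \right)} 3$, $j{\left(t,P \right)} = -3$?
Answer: $7415$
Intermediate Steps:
$y{\left(E \right)} = -10$ ($y{\left(E \right)} = -1 - 9 = -10$)
$a = 15$
$T{\left(a \right)} - 740 y{\left(5 \right)} = 15 - -7400 = 15 + 7400 = 7415$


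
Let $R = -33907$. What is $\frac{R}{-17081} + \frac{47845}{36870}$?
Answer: $\frac{413478307}{125955294} \approx 3.2827$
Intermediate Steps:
$\frac{R}{-17081} + \frac{47845}{36870} = - \frac{33907}{-17081} + \frac{47845}{36870} = \left(-33907\right) \left(- \frac{1}{17081}\right) + 47845 \cdot \frac{1}{36870} = \frac{33907}{17081} + \frac{9569}{7374} = \frac{413478307}{125955294}$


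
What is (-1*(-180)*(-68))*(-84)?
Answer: 1028160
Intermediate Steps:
(-1*(-180)*(-68))*(-84) = (180*(-68))*(-84) = -12240*(-84) = 1028160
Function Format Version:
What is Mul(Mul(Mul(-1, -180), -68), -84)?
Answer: 1028160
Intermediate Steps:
Mul(Mul(Mul(-1, -180), -68), -84) = Mul(Mul(180, -68), -84) = Mul(-12240, -84) = 1028160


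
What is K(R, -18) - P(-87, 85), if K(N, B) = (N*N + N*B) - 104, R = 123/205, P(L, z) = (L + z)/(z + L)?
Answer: -2886/25 ≈ -115.44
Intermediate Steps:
P(L, z) = 1 (P(L, z) = (L + z)/(L + z) = 1)
R = ⅗ (R = 123*(1/205) = ⅗ ≈ 0.60000)
K(N, B) = -104 + N² + B*N (K(N, B) = (N² + B*N) - 104 = -104 + N² + B*N)
K(R, -18) - P(-87, 85) = (-104 + (⅗)² - 18*⅗) - 1*1 = (-104 + 9/25 - 54/5) - 1 = -2861/25 - 1 = -2886/25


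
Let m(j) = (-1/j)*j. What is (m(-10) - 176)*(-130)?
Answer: 23010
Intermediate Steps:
m(j) = -1
(m(-10) - 176)*(-130) = (-1 - 176)*(-130) = -177*(-130) = 23010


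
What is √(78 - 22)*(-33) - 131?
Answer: -131 - 66*√14 ≈ -377.95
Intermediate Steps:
√(78 - 22)*(-33) - 131 = √56*(-33) - 131 = (2*√14)*(-33) - 131 = -66*√14 - 131 = -131 - 66*√14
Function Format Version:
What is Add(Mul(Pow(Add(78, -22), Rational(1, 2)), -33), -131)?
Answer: Add(-131, Mul(-66, Pow(14, Rational(1, 2)))) ≈ -377.95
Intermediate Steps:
Add(Mul(Pow(Add(78, -22), Rational(1, 2)), -33), -131) = Add(Mul(Pow(56, Rational(1, 2)), -33), -131) = Add(Mul(Mul(2, Pow(14, Rational(1, 2))), -33), -131) = Add(Mul(-66, Pow(14, Rational(1, 2))), -131) = Add(-131, Mul(-66, Pow(14, Rational(1, 2))))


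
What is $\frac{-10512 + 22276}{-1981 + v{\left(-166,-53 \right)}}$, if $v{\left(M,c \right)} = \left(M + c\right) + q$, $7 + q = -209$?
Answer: $- \frac{2941}{604} \approx -4.8692$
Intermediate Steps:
$q = -216$ ($q = -7 - 209 = -216$)
$v{\left(M,c \right)} = -216 + M + c$ ($v{\left(M,c \right)} = \left(M + c\right) - 216 = -216 + M + c$)
$\frac{-10512 + 22276}{-1981 + v{\left(-166,-53 \right)}} = \frac{-10512 + 22276}{-1981 - 435} = \frac{11764}{-1981 - 435} = \frac{11764}{-2416} = 11764 \left(- \frac{1}{2416}\right) = - \frac{2941}{604}$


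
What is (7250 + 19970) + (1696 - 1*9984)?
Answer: 18932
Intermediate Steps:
(7250 + 19970) + (1696 - 1*9984) = 27220 + (1696 - 9984) = 27220 - 8288 = 18932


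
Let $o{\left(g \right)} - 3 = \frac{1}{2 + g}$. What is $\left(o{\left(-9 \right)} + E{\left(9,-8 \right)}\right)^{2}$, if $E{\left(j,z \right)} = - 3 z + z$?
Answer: $\frac{17424}{49} \approx 355.59$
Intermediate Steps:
$o{\left(g \right)} = 3 + \frac{1}{2 + g}$
$E{\left(j,z \right)} = - 2 z$
$\left(o{\left(-9 \right)} + E{\left(9,-8 \right)}\right)^{2} = \left(\frac{7 + 3 \left(-9\right)}{2 - 9} - -16\right)^{2} = \left(\frac{7 - 27}{-7} + 16\right)^{2} = \left(\left(- \frac{1}{7}\right) \left(-20\right) + 16\right)^{2} = \left(\frac{20}{7} + 16\right)^{2} = \left(\frac{132}{7}\right)^{2} = \frac{17424}{49}$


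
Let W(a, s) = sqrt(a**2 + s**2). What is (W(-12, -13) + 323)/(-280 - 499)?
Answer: -17/41 - sqrt(313)/779 ≈ -0.43735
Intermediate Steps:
(W(-12, -13) + 323)/(-280 - 499) = (sqrt((-12)**2 + (-13)**2) + 323)/(-280 - 499) = (sqrt(144 + 169) + 323)/(-779) = (sqrt(313) + 323)*(-1/779) = (323 + sqrt(313))*(-1/779) = -17/41 - sqrt(313)/779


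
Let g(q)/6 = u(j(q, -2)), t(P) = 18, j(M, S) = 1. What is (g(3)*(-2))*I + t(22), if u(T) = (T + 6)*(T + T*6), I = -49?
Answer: 28830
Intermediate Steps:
u(T) = 7*T*(6 + T) (u(T) = (6 + T)*(T + 6*T) = (6 + T)*(7*T) = 7*T*(6 + T))
g(q) = 294 (g(q) = 6*(7*1*(6 + 1)) = 6*(7*1*7) = 6*49 = 294)
(g(3)*(-2))*I + t(22) = (294*(-2))*(-49) + 18 = -588*(-49) + 18 = 28812 + 18 = 28830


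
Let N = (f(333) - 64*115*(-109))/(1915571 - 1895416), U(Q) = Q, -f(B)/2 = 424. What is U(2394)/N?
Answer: 24125535/400696 ≈ 60.209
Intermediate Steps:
f(B) = -848 (f(B) = -2*424 = -848)
N = 801392/20155 (N = (-848 - 64*115*(-109))/(1915571 - 1895416) = (-848 - 7360*(-109))/20155 = (-848 + 802240)*(1/20155) = 801392*(1/20155) = 801392/20155 ≈ 39.761)
U(2394)/N = 2394/(801392/20155) = 2394*(20155/801392) = 24125535/400696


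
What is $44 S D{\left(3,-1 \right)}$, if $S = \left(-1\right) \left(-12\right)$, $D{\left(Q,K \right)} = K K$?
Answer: $528$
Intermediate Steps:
$D{\left(Q,K \right)} = K^{2}$
$S = 12$
$44 S D{\left(3,-1 \right)} = 44 \cdot 12 \left(-1\right)^{2} = 528 \cdot 1 = 528$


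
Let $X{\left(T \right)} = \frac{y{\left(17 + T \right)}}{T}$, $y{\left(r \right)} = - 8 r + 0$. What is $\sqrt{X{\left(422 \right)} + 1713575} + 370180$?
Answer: $370180 + \frac{\sqrt{76289702059}}{211} \approx 3.7149 \cdot 10^{5}$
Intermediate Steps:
$y{\left(r \right)} = - 8 r$
$X{\left(T \right)} = \frac{-136 - 8 T}{T}$ ($X{\left(T \right)} = \frac{\left(-8\right) \left(17 + T\right)}{T} = \frac{-136 - 8 T}{T}$)
$\sqrt{X{\left(422 \right)} + 1713575} + 370180 = \sqrt{\left(-8 - \frac{136}{422}\right) + 1713575} + 370180 = \sqrt{\left(-8 - \frac{68}{211}\right) + 1713575} + 370180 = \sqrt{- \frac{1756}{211} + 1713575} + 370180 = \sqrt{\frac{361562569}{211}} + 370180 = \frac{\sqrt{76289702059}}{211} + 370180 = 370180 + \frac{\sqrt{76289702059}}{211}$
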